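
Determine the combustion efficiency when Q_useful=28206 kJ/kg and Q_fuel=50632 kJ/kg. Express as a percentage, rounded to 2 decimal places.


Efficiency = (Q_useful / Q_fuel) * 100
Efficiency = (28206 / 50632) * 100
Efficiency = 0.5571 * 100 = 55.71%


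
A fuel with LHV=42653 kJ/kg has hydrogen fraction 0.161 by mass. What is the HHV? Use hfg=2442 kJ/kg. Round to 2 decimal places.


HHV = LHV + hfg * 9 * H
Water addition = 2442 * 9 * 0.161 = 3538.458 kJ/kg
HHV = 42653 + 3538.458 = 46191.46 kJ/kg


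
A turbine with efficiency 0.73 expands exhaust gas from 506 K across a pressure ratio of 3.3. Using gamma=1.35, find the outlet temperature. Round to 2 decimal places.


T_out = T_in * (1 - eta * (1 - PR^(-(gamma-1)/gamma)))
Exponent = -(1.35-1)/1.35 = -0.25925926
PR^exp = 3.3^(-0.25925926) = 0.73378775
Factor = 1 - 0.73*(1 - 0.73378775) = 0.80566506
T_out = 506 * 0.80566506 = 407.67 K


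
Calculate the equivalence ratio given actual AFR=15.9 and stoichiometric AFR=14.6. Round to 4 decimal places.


phi = AFR_stoich / AFR_actual
phi = 14.6 / 15.9 = 0.9182


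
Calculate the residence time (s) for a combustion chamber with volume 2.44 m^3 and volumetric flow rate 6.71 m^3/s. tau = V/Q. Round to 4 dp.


tau = V / Q_flow
tau = 2.44 / 6.71 = 0.3636 s


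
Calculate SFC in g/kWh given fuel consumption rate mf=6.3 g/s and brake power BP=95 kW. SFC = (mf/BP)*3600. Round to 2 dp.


SFC = (mf / BP) * 3600
Rate = 6.3 / 95 = 0.066316 g/(s*kW)
SFC = 0.066316 * 3600 = 238.74 g/kWh


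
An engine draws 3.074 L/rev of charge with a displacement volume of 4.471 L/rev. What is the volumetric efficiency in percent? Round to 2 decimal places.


eta_v = (V_actual / V_disp) * 100
Ratio = 3.074 / 4.471 = 0.6875
eta_v = 0.6875 * 100 = 68.75%


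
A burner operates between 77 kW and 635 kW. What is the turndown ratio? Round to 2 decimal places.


TDR = Q_max / Q_min
TDR = 635 / 77 = 8.25


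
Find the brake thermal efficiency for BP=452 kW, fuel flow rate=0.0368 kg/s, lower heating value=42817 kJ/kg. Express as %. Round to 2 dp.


eta_BTE = (BP / (mf * LHV)) * 100
Denominator = 0.0368 * 42817 = 1575.6656 kW
eta_BTE = (452 / 1575.6656) * 100 = 28.69%


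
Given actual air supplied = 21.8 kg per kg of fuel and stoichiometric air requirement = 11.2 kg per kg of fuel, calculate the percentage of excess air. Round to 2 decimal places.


Excess air = actual - stoichiometric = 21.8 - 11.2 = 10.60 kg/kg fuel
Excess air % = (excess / stoich) * 100 = (10.60 / 11.2) * 100 = 94.64%


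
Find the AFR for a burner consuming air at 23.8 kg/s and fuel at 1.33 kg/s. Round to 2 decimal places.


AFR = m_air / m_fuel
AFR = 23.8 / 1.33 = 17.89


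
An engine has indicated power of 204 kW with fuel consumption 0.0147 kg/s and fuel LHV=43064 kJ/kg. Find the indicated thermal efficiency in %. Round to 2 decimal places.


eta_ith = (IP / (mf * LHV)) * 100
Denominator = 0.0147 * 43064 = 633.0408 kW
eta_ith = (204 / 633.0408) * 100 = 32.23%


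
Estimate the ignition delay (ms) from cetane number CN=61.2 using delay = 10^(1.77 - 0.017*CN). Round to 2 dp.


delay = 10^(1.77 - 0.017*CN)
Exponent = 1.77 - 0.017*61.2 = 0.7296
delay = 10^0.7296 = 5.37 ms


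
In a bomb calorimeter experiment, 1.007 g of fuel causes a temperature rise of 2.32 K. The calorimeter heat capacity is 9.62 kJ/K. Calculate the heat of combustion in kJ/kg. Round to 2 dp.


Hc = C_cal * delta_T / m_fuel
Q_released = 9.62 * 2.32 = 22.3184 kJ
m_fuel = 1.007 g = 1.007/1000 kg = 0.001007 kg
Hc = 22.3184 / 0.001007 = 22163.26 kJ/kg


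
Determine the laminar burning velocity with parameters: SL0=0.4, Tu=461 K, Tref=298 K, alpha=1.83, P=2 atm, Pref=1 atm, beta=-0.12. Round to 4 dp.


SL = SL0 * (Tu/Tref)^alpha * (P/Pref)^beta
T ratio = 461/298 = 1.54697987
(T ratio)^alpha = 1.54697987^1.83 = 2.222066
(P/Pref)^beta = 2^(-0.12) = 0.920188
SL = 0.4 * 2.222066 * 0.920188 = 0.8179 m/s


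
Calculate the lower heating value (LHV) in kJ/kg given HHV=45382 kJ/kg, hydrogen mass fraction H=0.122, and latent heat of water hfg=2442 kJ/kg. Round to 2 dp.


LHV = HHV - hfg * 9 * H
Water correction = 2442 * 9 * 0.122 = 2681.316 kJ/kg
LHV = 45382 - 2681.316 = 42700.68 kJ/kg


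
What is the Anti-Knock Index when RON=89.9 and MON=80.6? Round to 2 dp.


AKI = (RON + MON) / 2
AKI = (89.9 + 80.6) / 2
AKI = 170.5 / 2 = 85.25


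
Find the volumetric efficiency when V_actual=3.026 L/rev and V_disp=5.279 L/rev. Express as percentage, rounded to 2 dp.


eta_v = (V_actual / V_disp) * 100
Ratio = 3.026 / 5.279 = 0.5732
eta_v = 0.5732 * 100 = 57.32%


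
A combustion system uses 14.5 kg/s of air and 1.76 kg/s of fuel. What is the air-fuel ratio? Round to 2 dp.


AFR = m_air / m_fuel
AFR = 14.5 / 1.76 = 8.24


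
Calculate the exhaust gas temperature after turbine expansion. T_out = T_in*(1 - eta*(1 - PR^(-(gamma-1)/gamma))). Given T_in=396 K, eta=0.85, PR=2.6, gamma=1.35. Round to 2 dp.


T_out = T_in * (1 - eta * (1 - PR^(-(gamma-1)/gamma)))
Exponent = -(1.35-1)/1.35 = -0.25925926
PR^exp = 2.6^(-0.25925926) = 0.78057442
Factor = 1 - 0.85*(1 - 0.78057442) = 0.81348826
T_out = 396 * 0.81348826 = 322.14 K


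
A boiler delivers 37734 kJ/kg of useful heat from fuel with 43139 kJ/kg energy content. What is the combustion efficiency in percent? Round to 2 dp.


Efficiency = (Q_useful / Q_fuel) * 100
Efficiency = (37734 / 43139) * 100
Efficiency = 0.8747 * 100 = 87.47%


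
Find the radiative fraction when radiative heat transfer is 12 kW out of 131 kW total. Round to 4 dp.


f_rad = Q_rad / Q_total
f_rad = 12 / 131 = 0.0916


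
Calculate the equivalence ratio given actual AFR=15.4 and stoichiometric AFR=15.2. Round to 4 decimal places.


phi = AFR_stoich / AFR_actual
phi = 15.2 / 15.4 = 0.9870


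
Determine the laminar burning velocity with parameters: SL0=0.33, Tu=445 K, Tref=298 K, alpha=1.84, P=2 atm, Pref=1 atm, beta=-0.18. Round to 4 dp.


SL = SL0 * (Tu/Tref)^alpha * (P/Pref)^beta
T ratio = 445/298 = 1.49328859
(T ratio)^alpha = 1.49328859^1.84 = 2.091339
(P/Pref)^beta = 2^(-0.18) = 0.882703
SL = 0.33 * 2.091339 * 0.882703 = 0.6092 m/s


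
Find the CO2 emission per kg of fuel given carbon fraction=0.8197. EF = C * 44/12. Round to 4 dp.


EF = C_frac * (M_CO2 / M_C)
EF = 0.8197 * (44/12)
EF = 0.8197 * 3.666667 = 3.0056 kg_CO2/kg_fuel


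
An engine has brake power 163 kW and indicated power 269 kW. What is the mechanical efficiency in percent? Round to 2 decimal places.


eta_mech = (BP / IP) * 100
Ratio = 163 / 269 = 0.6059
eta_mech = 0.6059 * 100 = 60.59%


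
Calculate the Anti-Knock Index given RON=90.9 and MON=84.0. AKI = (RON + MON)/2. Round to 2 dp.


AKI = (RON + MON) / 2
AKI = (90.9 + 84.0) / 2
AKI = 174.9 / 2 = 87.45


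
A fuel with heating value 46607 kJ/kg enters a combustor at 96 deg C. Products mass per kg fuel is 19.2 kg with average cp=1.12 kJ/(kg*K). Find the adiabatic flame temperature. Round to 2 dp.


T_ad = T_in + Hc / (m_p * cp)
Denominator = 19.2 * 1.12 = 21.5040
Temperature rise = 46607 / 21.5040 = 2167.36 K
T_ad = 96 + 2167.36 = 2263.36 deg C


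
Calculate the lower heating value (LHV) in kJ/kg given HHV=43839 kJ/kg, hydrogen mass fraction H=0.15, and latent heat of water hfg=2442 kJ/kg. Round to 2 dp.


LHV = HHV - hfg * 9 * H
Water correction = 2442 * 9 * 0.15 = 3296.700 kJ/kg
LHV = 43839 - 3296.700 = 40542.30 kJ/kg


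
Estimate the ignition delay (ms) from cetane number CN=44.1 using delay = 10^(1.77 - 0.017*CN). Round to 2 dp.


delay = 10^(1.77 - 0.017*CN)
Exponent = 1.77 - 0.017*44.1 = 1.0203
delay = 10^1.0203 = 10.48 ms


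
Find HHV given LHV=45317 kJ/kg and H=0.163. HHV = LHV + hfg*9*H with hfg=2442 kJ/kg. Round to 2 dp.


HHV = LHV + hfg * 9 * H
Water addition = 2442 * 9 * 0.163 = 3582.414 kJ/kg
HHV = 45317 + 3582.414 = 48899.41 kJ/kg


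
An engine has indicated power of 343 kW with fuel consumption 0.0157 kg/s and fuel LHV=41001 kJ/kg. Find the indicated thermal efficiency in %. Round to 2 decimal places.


eta_ith = (IP / (mf * LHV)) * 100
Denominator = 0.0157 * 41001 = 643.7157 kW
eta_ith = (343 / 643.7157) * 100 = 53.28%


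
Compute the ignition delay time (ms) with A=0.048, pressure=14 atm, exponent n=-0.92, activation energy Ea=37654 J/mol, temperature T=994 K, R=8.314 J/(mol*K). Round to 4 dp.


tau = A * P^n * exp(Ea/(R*T))
P^n = 14^(-0.92) = 0.08821902
Ea/(R*T) = 37654/(8.314*994) = 4.556325
exp(Ea/(R*T)) = 95.232874
tau = 0.048 * 0.08821902 * 95.232874 = 0.4033 ms


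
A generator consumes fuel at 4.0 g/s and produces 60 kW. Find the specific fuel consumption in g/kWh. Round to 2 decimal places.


SFC = (mf / BP) * 3600
Rate = 4.0 / 60 = 0.066667 g/(s*kW)
SFC = 0.066667 * 3600 = 240.00 g/kWh


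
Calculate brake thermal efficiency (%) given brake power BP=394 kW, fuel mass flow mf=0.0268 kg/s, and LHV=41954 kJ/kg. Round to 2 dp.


eta_BTE = (BP / (mf * LHV)) * 100
Denominator = 0.0268 * 41954 = 1124.3672 kW
eta_BTE = (394 / 1124.3672) * 100 = 35.04%


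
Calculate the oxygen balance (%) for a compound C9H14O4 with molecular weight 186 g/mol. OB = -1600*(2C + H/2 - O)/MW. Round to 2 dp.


OB = -1600 * (2C + H/2 - O) / MW
Inner = 2*9 + 14/2 - 4 = 21.00
OB = -1600 * 21.00 / 186 = -180.65%


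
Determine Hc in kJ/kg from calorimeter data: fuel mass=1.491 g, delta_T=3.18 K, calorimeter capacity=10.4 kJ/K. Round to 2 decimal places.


Hc = C_cal * delta_T / m_fuel
Q_released = 10.4 * 3.18 = 33.0720 kJ
m_fuel = 1.491 g = 1.491/1000 kg = 0.001491 kg
Hc = 33.0720 / 0.001491 = 22181.09 kJ/kg


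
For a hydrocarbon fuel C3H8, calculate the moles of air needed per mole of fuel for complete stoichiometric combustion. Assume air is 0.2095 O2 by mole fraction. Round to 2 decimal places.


Balanced combustion: C3H8 + 5 O2 -> 3 CO2 + 4 H2O
O2 needed = C + H/4 = 3 + 8/4 = 5.00 moles
Air moles = O2 / 0.2095 = 5.00 / 0.2095 = 23.87 moles air


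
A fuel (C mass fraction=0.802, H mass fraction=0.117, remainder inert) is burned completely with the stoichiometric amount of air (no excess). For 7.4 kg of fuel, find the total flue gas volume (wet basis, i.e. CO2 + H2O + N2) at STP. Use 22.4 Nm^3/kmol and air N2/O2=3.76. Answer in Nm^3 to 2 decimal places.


Per kg fuel: CO2 = (C/12 kmol)*22.4 = (0.802/12)*22.4 = 1.49707 Nm^3
Per kg fuel: H2O = (H/2 kmol)*22.4 = (0.117/2)*22.4 = 1.31040 Nm^3
O2 needed per kg fuel = C/12 + H/4 = 0.802/12 + 0.117/4 = 0.09608333 kmol
Per kg fuel: N2 = O2*3.76*22.4 = 0.09608333*3.76*22.4 = 8.09252 Nm^3
Total per kg = 1.49707 + 1.31040 + 8.09252 = 10.89999 Nm^3
Total = 10.89999 * 7.4 = 80.66 Nm^3


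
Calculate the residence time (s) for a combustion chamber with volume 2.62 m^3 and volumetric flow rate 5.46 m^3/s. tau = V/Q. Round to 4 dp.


tau = V / Q_flow
tau = 2.62 / 5.46 = 0.4799 s


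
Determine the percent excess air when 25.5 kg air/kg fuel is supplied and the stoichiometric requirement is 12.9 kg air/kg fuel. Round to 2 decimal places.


Excess air = actual - stoichiometric = 25.5 - 12.9 = 12.60 kg/kg fuel
Excess air % = (excess / stoich) * 100 = (12.60 / 12.9) * 100 = 97.67%


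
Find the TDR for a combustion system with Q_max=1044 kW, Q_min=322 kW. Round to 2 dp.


TDR = Q_max / Q_min
TDR = 1044 / 322 = 3.24


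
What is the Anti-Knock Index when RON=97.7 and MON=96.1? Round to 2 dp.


AKI = (RON + MON) / 2
AKI = (97.7 + 96.1) / 2
AKI = 193.8 / 2 = 96.90


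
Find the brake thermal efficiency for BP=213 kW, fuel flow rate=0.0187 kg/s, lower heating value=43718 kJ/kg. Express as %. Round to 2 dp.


eta_BTE = (BP / (mf * LHV)) * 100
Denominator = 0.0187 * 43718 = 817.5266 kW
eta_BTE = (213 / 817.5266) * 100 = 26.05%


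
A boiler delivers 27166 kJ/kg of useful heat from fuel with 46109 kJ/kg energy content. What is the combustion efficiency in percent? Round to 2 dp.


Efficiency = (Q_useful / Q_fuel) * 100
Efficiency = (27166 / 46109) * 100
Efficiency = 0.5892 * 100 = 58.92%


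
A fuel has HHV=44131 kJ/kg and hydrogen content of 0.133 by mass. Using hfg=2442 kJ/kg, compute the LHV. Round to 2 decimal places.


LHV = HHV - hfg * 9 * H
Water correction = 2442 * 9 * 0.133 = 2923.074 kJ/kg
LHV = 44131 - 2923.074 = 41207.93 kJ/kg


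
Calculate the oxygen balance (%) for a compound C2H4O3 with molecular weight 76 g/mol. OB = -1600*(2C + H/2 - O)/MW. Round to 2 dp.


OB = -1600 * (2C + H/2 - O) / MW
Inner = 2*2 + 4/2 - 3 = 3.00
OB = -1600 * 3.00 / 76 = -63.16%


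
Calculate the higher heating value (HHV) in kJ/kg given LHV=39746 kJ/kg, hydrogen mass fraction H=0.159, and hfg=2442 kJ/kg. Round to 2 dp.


HHV = LHV + hfg * 9 * H
Water addition = 2442 * 9 * 0.159 = 3494.502 kJ/kg
HHV = 39746 + 3494.502 = 43240.50 kJ/kg


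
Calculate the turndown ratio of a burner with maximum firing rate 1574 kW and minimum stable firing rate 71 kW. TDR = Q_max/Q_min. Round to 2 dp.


TDR = Q_max / Q_min
TDR = 1574 / 71 = 22.17


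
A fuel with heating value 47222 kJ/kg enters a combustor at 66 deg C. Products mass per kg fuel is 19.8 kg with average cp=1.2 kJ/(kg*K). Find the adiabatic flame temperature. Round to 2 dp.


T_ad = T_in + Hc / (m_p * cp)
Denominator = 19.8 * 1.2 = 23.7600
Temperature rise = 47222 / 23.7600 = 1987.46 K
T_ad = 66 + 1987.46 = 2053.46 deg C


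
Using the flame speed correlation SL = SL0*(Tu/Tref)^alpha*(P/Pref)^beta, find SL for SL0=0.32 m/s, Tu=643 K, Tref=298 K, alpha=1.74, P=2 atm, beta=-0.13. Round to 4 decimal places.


SL = SL0 * (Tu/Tref)^alpha * (P/Pref)^beta
T ratio = 643/298 = 2.15771812
(T ratio)^alpha = 2.15771812^1.74 = 3.811982
(P/Pref)^beta = 2^(-0.13) = 0.913831
SL = 0.32 * 3.811982 * 0.913831 = 1.1147 m/s


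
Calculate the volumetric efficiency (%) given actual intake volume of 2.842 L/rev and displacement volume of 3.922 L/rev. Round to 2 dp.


eta_v = (V_actual / V_disp) * 100
Ratio = 2.842 / 3.922 = 0.7246
eta_v = 0.7246 * 100 = 72.46%


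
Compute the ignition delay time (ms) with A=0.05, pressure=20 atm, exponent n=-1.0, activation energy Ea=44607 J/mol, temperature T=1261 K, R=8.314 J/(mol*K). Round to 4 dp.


tau = A * P^n * exp(Ea/(R*T))
P^n = 20^(-1.0) = 0.05000000
Ea/(R*T) = 44607/(8.314*1261) = 4.254788
exp(Ea/(R*T)) = 70.441871
tau = 0.05 * 0.05000000 * 70.441871 = 0.1761 ms


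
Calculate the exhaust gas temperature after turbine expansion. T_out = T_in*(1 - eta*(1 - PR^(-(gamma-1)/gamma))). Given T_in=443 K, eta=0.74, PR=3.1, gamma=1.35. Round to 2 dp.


T_out = T_in * (1 - eta * (1 - PR^(-(gamma-1)/gamma)))
Exponent = -(1.35-1)/1.35 = -0.25925926
PR^exp = 3.1^(-0.25925926) = 0.74577862
Factor = 1 - 0.74*(1 - 0.74577862) = 0.81187618
T_out = 443 * 0.81187618 = 359.66 K


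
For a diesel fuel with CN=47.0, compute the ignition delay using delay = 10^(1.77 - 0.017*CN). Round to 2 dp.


delay = 10^(1.77 - 0.017*CN)
Exponent = 1.77 - 0.017*47.0 = 0.9710
delay = 10^0.9710 = 9.35 ms


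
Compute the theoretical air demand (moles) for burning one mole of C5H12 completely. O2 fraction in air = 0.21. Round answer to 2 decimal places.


Balanced combustion: C5H12 + 8 O2 -> 5 CO2 + 6 H2O
O2 needed = C + H/4 = 5 + 12/4 = 8.00 moles
Air moles = O2 / 0.21 = 8.00 / 0.21 = 38.10 moles air


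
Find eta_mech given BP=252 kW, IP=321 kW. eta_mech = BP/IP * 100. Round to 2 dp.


eta_mech = (BP / IP) * 100
Ratio = 252 / 321 = 0.7850
eta_mech = 0.7850 * 100 = 78.50%


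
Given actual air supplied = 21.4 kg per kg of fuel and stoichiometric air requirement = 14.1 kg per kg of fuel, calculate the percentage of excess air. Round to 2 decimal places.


Excess air = actual - stoichiometric = 21.4 - 14.1 = 7.30 kg/kg fuel
Excess air % = (excess / stoich) * 100 = (7.30 / 14.1) * 100 = 51.77%


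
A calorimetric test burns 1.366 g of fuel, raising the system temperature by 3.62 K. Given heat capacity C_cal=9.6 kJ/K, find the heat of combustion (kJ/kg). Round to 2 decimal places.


Hc = C_cal * delta_T / m_fuel
Q_released = 9.6 * 3.62 = 34.7520 kJ
m_fuel = 1.366 g = 1.366/1000 kg = 0.001366 kg
Hc = 34.7520 / 0.001366 = 25440.70 kJ/kg


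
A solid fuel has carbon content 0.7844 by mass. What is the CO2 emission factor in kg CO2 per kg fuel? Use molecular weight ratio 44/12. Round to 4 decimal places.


EF = C_frac * (M_CO2 / M_C)
EF = 0.7844 * (44/12)
EF = 0.7844 * 3.666667 = 2.8761 kg_CO2/kg_fuel


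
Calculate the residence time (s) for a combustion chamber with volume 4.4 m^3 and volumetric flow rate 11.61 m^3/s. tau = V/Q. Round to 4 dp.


tau = V / Q_flow
tau = 4.4 / 11.61 = 0.3790 s


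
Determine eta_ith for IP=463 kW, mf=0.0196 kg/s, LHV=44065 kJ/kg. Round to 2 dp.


eta_ith = (IP / (mf * LHV)) * 100
Denominator = 0.0196 * 44065 = 863.6740 kW
eta_ith = (463 / 863.6740) * 100 = 53.61%


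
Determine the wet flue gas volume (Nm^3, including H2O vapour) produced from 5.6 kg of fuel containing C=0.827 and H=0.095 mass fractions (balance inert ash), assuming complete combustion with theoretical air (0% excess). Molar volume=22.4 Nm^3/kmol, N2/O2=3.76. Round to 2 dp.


Per kg fuel: CO2 = (C/12 kmol)*22.4 = (0.827/12)*22.4 = 1.54373 Nm^3
Per kg fuel: H2O = (H/2 kmol)*22.4 = (0.095/2)*22.4 = 1.06400 Nm^3
O2 needed per kg fuel = C/12 + H/4 = 0.827/12 + 0.095/4 = 0.09266667 kmol
Per kg fuel: N2 = O2*3.76*22.4 = 0.09266667*3.76*22.4 = 7.80476 Nm^3
Total per kg = 1.54373 + 1.06400 + 7.80476 = 10.41249 Nm^3
Total = 10.41249 * 5.6 = 58.31 Nm^3


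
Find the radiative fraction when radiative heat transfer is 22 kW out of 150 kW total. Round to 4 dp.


f_rad = Q_rad / Q_total
f_rad = 22 / 150 = 0.1467


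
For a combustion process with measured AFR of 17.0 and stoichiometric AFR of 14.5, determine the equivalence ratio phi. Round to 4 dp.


phi = AFR_stoich / AFR_actual
phi = 14.5 / 17.0 = 0.8529


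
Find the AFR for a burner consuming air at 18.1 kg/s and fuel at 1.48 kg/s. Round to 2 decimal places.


AFR = m_air / m_fuel
AFR = 18.1 / 1.48 = 12.23


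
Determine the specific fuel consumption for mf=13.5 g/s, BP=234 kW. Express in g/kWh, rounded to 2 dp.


SFC = (mf / BP) * 3600
Rate = 13.5 / 234 = 0.057692 g/(s*kW)
SFC = 0.057692 * 3600 = 207.69 g/kWh


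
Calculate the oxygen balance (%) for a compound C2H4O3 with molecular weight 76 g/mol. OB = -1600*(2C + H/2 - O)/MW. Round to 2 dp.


OB = -1600 * (2C + H/2 - O) / MW
Inner = 2*2 + 4/2 - 3 = 3.00
OB = -1600 * 3.00 / 76 = -63.16%


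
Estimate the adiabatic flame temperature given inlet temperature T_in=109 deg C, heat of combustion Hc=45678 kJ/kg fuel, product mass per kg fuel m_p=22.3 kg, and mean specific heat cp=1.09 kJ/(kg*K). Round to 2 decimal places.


T_ad = T_in + Hc / (m_p * cp)
Denominator = 22.3 * 1.09 = 24.3070
Temperature rise = 45678 / 24.3070 = 1879.21 K
T_ad = 109 + 1879.21 = 1988.21 deg C


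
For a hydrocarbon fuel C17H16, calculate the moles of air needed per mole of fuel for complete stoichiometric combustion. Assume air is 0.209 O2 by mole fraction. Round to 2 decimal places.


Balanced combustion: C17H16 + 21 O2 -> 17 CO2 + 8 H2O
O2 needed = C + H/4 = 17 + 16/4 = 21.00 moles
Air moles = O2 / 0.209 = 21.00 / 0.209 = 100.48 moles air


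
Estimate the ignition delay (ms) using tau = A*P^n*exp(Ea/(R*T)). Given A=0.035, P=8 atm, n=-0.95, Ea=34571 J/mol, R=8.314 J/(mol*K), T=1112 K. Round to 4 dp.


tau = A * P^n * exp(Ea/(R*T))
P^n = 8^(-0.95) = 0.13869618
Ea/(R*T) = 34571/(8.314*1112) = 3.739359
exp(Ea/(R*T)) = 42.071004
tau = 0.035 * 0.13869618 * 42.071004 = 0.2042 ms


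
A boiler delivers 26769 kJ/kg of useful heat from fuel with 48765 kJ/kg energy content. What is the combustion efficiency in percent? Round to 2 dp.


Efficiency = (Q_useful / Q_fuel) * 100
Efficiency = (26769 / 48765) * 100
Efficiency = 0.5489 * 100 = 54.89%


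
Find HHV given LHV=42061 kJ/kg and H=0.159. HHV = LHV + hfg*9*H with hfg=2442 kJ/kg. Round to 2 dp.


HHV = LHV + hfg * 9 * H
Water addition = 2442 * 9 * 0.159 = 3494.502 kJ/kg
HHV = 42061 + 3494.502 = 45555.50 kJ/kg


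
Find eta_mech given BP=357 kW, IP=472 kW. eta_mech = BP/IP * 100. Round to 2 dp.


eta_mech = (BP / IP) * 100
Ratio = 357 / 472 = 0.7564
eta_mech = 0.7564 * 100 = 75.64%


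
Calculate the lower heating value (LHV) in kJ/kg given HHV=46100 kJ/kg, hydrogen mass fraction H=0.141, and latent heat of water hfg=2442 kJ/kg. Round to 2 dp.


LHV = HHV - hfg * 9 * H
Water correction = 2442 * 9 * 0.141 = 3098.898 kJ/kg
LHV = 46100 - 3098.898 = 43001.10 kJ/kg


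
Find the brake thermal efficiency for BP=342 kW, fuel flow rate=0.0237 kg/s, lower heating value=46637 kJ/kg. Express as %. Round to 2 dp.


eta_BTE = (BP / (mf * LHV)) * 100
Denominator = 0.0237 * 46637 = 1105.2969 kW
eta_BTE = (342 / 1105.2969) * 100 = 30.94%


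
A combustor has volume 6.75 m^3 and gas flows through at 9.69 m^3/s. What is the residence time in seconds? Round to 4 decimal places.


tau = V / Q_flow
tau = 6.75 / 9.69 = 0.6966 s


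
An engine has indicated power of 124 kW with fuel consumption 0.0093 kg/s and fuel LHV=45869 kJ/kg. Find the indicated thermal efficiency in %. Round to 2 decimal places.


eta_ith = (IP / (mf * LHV)) * 100
Denominator = 0.0093 * 45869 = 426.5817 kW
eta_ith = (124 / 426.5817) * 100 = 29.07%


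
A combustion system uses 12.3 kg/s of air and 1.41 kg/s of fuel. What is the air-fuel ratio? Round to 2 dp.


AFR = m_air / m_fuel
AFR = 12.3 / 1.41 = 8.72


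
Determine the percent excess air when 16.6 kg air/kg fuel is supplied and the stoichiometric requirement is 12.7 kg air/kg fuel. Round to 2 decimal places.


Excess air = actual - stoichiometric = 16.6 - 12.7 = 3.90 kg/kg fuel
Excess air % = (excess / stoich) * 100 = (3.90 / 12.7) * 100 = 30.71%


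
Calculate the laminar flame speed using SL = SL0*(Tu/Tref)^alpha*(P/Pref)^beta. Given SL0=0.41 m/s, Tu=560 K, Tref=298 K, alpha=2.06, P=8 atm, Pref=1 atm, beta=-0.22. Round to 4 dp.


SL = SL0 * (Tu/Tref)^alpha * (P/Pref)^beta
T ratio = 560/298 = 1.87919463
(T ratio)^alpha = 1.87919463^2.06 = 3.667599
(P/Pref)^beta = 8^(-0.22) = 0.632878
SL = 0.41 * 3.667599 * 0.632878 = 0.9517 m/s


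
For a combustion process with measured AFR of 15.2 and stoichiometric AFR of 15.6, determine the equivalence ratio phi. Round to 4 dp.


phi = AFR_stoich / AFR_actual
phi = 15.6 / 15.2 = 1.0263


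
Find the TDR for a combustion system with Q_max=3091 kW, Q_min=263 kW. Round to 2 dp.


TDR = Q_max / Q_min
TDR = 3091 / 263 = 11.75


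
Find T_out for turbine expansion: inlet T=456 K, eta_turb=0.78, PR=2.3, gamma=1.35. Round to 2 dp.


T_out = T_in * (1 - eta * (1 - PR^(-(gamma-1)/gamma)))
Exponent = -(1.35-1)/1.35 = -0.25925926
PR^exp = 2.3^(-0.25925926) = 0.80578413
Factor = 1 - 0.78*(1 - 0.80578413) = 0.84851162
T_out = 456 * 0.84851162 = 386.92 K


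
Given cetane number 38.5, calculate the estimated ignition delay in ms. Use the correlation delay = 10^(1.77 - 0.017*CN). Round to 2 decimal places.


delay = 10^(1.77 - 0.017*CN)
Exponent = 1.77 - 0.017*38.5 = 1.1155
delay = 10^1.1155 = 13.05 ms


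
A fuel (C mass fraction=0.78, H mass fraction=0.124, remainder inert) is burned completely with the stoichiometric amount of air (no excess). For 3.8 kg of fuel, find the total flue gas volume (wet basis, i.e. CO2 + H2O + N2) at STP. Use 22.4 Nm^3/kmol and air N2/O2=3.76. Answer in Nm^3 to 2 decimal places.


Per kg fuel: CO2 = (C/12 kmol)*22.4 = (0.78/12)*22.4 = 1.45600 Nm^3
Per kg fuel: H2O = (H/2 kmol)*22.4 = (0.124/2)*22.4 = 1.38880 Nm^3
O2 needed per kg fuel = C/12 + H/4 = 0.78/12 + 0.124/4 = 0.09600000 kmol
Per kg fuel: N2 = O2*3.76*22.4 = 0.09600000*3.76*22.4 = 8.08550 Nm^3
Total per kg = 1.45600 + 1.38880 + 8.08550 = 10.93030 Nm^3
Total = 10.93030 * 3.8 = 41.54 Nm^3


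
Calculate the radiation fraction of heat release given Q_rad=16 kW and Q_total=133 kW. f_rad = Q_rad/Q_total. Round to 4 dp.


f_rad = Q_rad / Q_total
f_rad = 16 / 133 = 0.1203


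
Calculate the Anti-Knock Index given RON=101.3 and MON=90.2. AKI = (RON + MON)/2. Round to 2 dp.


AKI = (RON + MON) / 2
AKI = (101.3 + 90.2) / 2
AKI = 191.5 / 2 = 95.75


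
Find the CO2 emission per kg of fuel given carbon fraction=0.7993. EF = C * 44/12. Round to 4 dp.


EF = C_frac * (M_CO2 / M_C)
EF = 0.7993 * (44/12)
EF = 0.7993 * 3.666667 = 2.9308 kg_CO2/kg_fuel


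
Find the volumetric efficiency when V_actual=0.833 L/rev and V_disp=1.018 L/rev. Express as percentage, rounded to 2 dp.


eta_v = (V_actual / V_disp) * 100
Ratio = 0.833 / 1.018 = 0.8183
eta_v = 0.8183 * 100 = 81.83%


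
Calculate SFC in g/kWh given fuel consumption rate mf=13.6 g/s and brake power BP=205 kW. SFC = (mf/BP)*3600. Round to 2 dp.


SFC = (mf / BP) * 3600
Rate = 13.6 / 205 = 0.066341 g/(s*kW)
SFC = 0.066341 * 3600 = 238.83 g/kWh


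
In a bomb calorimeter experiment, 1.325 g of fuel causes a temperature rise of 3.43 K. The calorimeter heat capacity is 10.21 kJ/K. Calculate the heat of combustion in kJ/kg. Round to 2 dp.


Hc = C_cal * delta_T / m_fuel
Q_released = 10.21 * 3.43 = 35.0203 kJ
m_fuel = 1.325 g = 1.325/1000 kg = 0.001325 kg
Hc = 35.0203 / 0.001325 = 26430.42 kJ/kg


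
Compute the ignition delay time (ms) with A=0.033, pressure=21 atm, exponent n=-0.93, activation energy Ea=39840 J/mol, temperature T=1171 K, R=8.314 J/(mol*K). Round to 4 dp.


tau = A * P^n * exp(Ea/(R*T))
P^n = 21^(-0.93) = 0.05892995
Ea/(R*T) = 39840/(8.314*1171) = 4.092158
exp(Ea/(R*T)) = 59.868961
tau = 0.033 * 0.05892995 * 59.868961 = 0.1164 ms


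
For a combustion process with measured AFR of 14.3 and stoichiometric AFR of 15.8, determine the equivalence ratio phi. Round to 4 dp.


phi = AFR_stoich / AFR_actual
phi = 15.8 / 14.3 = 1.1049


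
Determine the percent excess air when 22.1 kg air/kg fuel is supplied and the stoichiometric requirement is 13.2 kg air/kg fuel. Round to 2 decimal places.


Excess air = actual - stoichiometric = 22.1 - 13.2 = 8.90 kg/kg fuel
Excess air % = (excess / stoich) * 100 = (8.90 / 13.2) * 100 = 67.42%


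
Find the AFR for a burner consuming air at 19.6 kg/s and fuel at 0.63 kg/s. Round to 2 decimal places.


AFR = m_air / m_fuel
AFR = 19.6 / 0.63 = 31.11


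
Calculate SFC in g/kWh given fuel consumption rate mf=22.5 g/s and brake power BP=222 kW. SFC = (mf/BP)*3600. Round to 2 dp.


SFC = (mf / BP) * 3600
Rate = 22.5 / 222 = 0.101351 g/(s*kW)
SFC = 0.101351 * 3600 = 364.86 g/kWh


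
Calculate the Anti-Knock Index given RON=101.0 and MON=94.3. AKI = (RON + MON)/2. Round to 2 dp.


AKI = (RON + MON) / 2
AKI = (101.0 + 94.3) / 2
AKI = 195.3 / 2 = 97.65


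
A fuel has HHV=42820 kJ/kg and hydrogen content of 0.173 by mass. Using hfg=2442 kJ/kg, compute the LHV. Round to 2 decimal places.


LHV = HHV - hfg * 9 * H
Water correction = 2442 * 9 * 0.173 = 3802.194 kJ/kg
LHV = 42820 - 3802.194 = 39017.81 kJ/kg


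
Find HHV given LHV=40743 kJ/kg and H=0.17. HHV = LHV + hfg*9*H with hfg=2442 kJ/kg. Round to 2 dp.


HHV = LHV + hfg * 9 * H
Water addition = 2442 * 9 * 0.17 = 3736.260 kJ/kg
HHV = 40743 + 3736.260 = 44479.26 kJ/kg


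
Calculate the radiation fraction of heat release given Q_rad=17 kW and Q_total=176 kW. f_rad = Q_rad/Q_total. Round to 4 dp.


f_rad = Q_rad / Q_total
f_rad = 17 / 176 = 0.0966


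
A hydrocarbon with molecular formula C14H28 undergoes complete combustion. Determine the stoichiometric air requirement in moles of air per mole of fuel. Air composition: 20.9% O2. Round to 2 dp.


Balanced combustion: C14H28 + 21 O2 -> 14 CO2 + 14 H2O
O2 needed = C + H/4 = 14 + 28/4 = 21.00 moles
Air moles = O2 / 0.209 = 21.00 / 0.209 = 100.48 moles air


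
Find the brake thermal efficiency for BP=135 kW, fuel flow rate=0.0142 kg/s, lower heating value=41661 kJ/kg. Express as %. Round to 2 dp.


eta_BTE = (BP / (mf * LHV)) * 100
Denominator = 0.0142 * 41661 = 591.5862 kW
eta_BTE = (135 / 591.5862) * 100 = 22.82%


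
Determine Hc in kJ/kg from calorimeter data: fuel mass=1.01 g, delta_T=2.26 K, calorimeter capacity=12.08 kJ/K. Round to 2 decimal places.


Hc = C_cal * delta_T / m_fuel
Q_released = 12.08 * 2.26 = 27.3008 kJ
m_fuel = 1.01 g = 1.01/1000 kg = 0.001010 kg
Hc = 27.3008 / 0.001010 = 27030.50 kJ/kg


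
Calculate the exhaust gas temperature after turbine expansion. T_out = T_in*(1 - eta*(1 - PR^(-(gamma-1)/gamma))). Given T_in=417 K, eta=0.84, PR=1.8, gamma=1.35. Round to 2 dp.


T_out = T_in * (1 - eta * (1 - PR^(-(gamma-1)/gamma)))
Exponent = -(1.35-1)/1.35 = -0.25925926
PR^exp = 1.8^(-0.25925926) = 0.85865408
Factor = 1 - 0.84*(1 - 0.85865408) = 0.88126943
T_out = 417 * 0.88126943 = 367.49 K


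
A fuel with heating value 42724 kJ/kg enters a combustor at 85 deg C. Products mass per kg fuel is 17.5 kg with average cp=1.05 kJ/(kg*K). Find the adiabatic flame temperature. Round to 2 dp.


T_ad = T_in + Hc / (m_p * cp)
Denominator = 17.5 * 1.05 = 18.3750
Temperature rise = 42724 / 18.3750 = 2325.12 K
T_ad = 85 + 2325.12 = 2410.12 deg C


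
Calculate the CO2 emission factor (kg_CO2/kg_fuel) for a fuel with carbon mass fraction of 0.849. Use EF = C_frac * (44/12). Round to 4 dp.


EF = C_frac * (M_CO2 / M_C)
EF = 0.849 * (44/12)
EF = 0.849 * 3.666667 = 3.1130 kg_CO2/kg_fuel


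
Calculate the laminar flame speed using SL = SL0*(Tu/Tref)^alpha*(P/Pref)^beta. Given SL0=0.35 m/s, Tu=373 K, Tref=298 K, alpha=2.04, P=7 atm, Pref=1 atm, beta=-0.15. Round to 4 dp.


SL = SL0 * (Tu/Tref)^alpha * (P/Pref)^beta
T ratio = 373/298 = 1.25167785
(T ratio)^alpha = 1.25167785^2.04 = 1.580829
(P/Pref)^beta = 7^(-0.15) = 0.746853
SL = 0.35 * 1.580829 * 0.746853 = 0.4132 m/s


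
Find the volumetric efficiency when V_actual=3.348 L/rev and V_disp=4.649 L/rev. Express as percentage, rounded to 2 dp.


eta_v = (V_actual / V_disp) * 100
Ratio = 3.348 / 4.649 = 0.7202
eta_v = 0.7202 * 100 = 72.02%


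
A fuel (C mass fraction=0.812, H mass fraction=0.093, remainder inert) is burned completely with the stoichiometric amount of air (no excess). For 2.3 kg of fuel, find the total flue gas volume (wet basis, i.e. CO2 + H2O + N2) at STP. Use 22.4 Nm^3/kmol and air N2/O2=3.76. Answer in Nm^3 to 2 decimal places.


Per kg fuel: CO2 = (C/12 kmol)*22.4 = (0.812/12)*22.4 = 1.51573 Nm^3
Per kg fuel: H2O = (H/2 kmol)*22.4 = (0.093/2)*22.4 = 1.04160 Nm^3
O2 needed per kg fuel = C/12 + H/4 = 0.812/12 + 0.093/4 = 0.09091667 kmol
Per kg fuel: N2 = O2*3.76*22.4 = 0.09091667*3.76*22.4 = 7.65737 Nm^3
Total per kg = 1.51573 + 1.04160 + 7.65737 = 10.21470 Nm^3
Total = 10.21470 * 2.3 = 23.49 Nm^3


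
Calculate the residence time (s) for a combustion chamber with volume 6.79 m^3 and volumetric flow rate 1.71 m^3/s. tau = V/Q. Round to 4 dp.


tau = V / Q_flow
tau = 6.79 / 1.71 = 3.9708 s


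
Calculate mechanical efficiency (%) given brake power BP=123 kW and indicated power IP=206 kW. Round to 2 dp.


eta_mech = (BP / IP) * 100
Ratio = 123 / 206 = 0.5971
eta_mech = 0.5971 * 100 = 59.71%


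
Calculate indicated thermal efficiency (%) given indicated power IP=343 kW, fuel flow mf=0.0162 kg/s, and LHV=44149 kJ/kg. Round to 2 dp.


eta_ith = (IP / (mf * LHV)) * 100
Denominator = 0.0162 * 44149 = 715.2138 kW
eta_ith = (343 / 715.2138) * 100 = 47.96%


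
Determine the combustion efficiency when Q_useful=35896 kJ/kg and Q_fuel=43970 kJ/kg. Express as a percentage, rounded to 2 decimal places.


Efficiency = (Q_useful / Q_fuel) * 100
Efficiency = (35896 / 43970) * 100
Efficiency = 0.8164 * 100 = 81.64%


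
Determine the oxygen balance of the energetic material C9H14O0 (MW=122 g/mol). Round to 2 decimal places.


OB = -1600 * (2C + H/2 - O) / MW
Inner = 2*9 + 14/2 - 0 = 25.00
OB = -1600 * 25.00 / 122 = -327.87%


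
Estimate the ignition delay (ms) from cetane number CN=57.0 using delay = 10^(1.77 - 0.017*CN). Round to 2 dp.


delay = 10^(1.77 - 0.017*CN)
Exponent = 1.77 - 0.017*57.0 = 0.8010
delay = 10^0.8010 = 6.32 ms


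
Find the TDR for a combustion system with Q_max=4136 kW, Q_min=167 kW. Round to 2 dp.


TDR = Q_max / Q_min
TDR = 4136 / 167 = 24.77


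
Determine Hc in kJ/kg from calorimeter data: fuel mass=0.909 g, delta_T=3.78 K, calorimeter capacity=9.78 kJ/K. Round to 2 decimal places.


Hc = C_cal * delta_T / m_fuel
Q_released = 9.78 * 3.78 = 36.9684 kJ
m_fuel = 0.909 g = 0.909/1000 kg = 0.000909 kg
Hc = 36.9684 / 0.000909 = 40669.31 kJ/kg


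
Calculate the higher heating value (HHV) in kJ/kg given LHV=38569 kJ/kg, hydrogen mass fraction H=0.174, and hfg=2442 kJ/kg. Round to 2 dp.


HHV = LHV + hfg * 9 * H
Water addition = 2442 * 9 * 0.174 = 3824.172 kJ/kg
HHV = 38569 + 3824.172 = 42393.17 kJ/kg


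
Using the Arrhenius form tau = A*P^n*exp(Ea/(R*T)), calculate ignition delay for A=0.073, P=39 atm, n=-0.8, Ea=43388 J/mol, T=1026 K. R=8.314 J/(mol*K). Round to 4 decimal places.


tau = A * P^n * exp(Ea/(R*T))
P^n = 39^(-0.8) = 0.05335171
Ea/(R*T) = 43388/(8.314*1026) = 5.086420
exp(Ea/(R*T)) = 161.809607
tau = 0.073 * 0.05335171 * 161.809607 = 0.6302 ms


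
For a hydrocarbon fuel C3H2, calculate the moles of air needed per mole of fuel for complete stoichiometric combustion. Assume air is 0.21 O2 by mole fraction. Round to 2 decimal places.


Balanced combustion: C3H2 + 3.5 O2 -> 3 CO2 + 1 H2O
O2 needed = C + H/4 = 3 + 2/4 = 3.50 moles
Air moles = O2 / 0.21 = 3.50 / 0.21 = 16.67 moles air


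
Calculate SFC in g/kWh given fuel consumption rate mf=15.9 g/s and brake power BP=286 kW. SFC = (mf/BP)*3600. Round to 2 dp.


SFC = (mf / BP) * 3600
Rate = 15.9 / 286 = 0.055594 g/(s*kW)
SFC = 0.055594 * 3600 = 200.14 g/kWh


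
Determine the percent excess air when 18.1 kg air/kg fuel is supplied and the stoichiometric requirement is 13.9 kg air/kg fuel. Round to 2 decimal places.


Excess air = actual - stoichiometric = 18.1 - 13.9 = 4.20 kg/kg fuel
Excess air % = (excess / stoich) * 100 = (4.20 / 13.9) * 100 = 30.22%


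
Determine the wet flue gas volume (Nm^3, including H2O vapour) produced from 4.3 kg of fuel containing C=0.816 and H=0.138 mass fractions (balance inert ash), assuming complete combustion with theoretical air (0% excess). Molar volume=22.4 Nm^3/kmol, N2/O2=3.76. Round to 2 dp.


Per kg fuel: CO2 = (C/12 kmol)*22.4 = (0.816/12)*22.4 = 1.52320 Nm^3
Per kg fuel: H2O = (H/2 kmol)*22.4 = (0.138/2)*22.4 = 1.54560 Nm^3
O2 needed per kg fuel = C/12 + H/4 = 0.816/12 + 0.138/4 = 0.10250000 kmol
Per kg fuel: N2 = O2*3.76*22.4 = 0.10250000*3.76*22.4 = 8.63296 Nm^3
Total per kg = 1.52320 + 1.54560 + 8.63296 = 11.70176 Nm^3
Total = 11.70176 * 4.3 = 50.32 Nm^3


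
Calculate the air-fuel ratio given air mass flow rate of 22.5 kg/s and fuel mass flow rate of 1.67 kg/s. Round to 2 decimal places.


AFR = m_air / m_fuel
AFR = 22.5 / 1.67 = 13.47


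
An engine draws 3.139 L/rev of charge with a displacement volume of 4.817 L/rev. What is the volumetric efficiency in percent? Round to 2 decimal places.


eta_v = (V_actual / V_disp) * 100
Ratio = 3.139 / 4.817 = 0.6517
eta_v = 0.6517 * 100 = 65.17%


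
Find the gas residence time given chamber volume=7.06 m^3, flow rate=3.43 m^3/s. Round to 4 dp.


tau = V / Q_flow
tau = 7.06 / 3.43 = 2.0583 s


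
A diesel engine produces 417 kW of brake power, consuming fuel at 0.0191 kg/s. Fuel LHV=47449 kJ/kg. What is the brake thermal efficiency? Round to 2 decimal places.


eta_BTE = (BP / (mf * LHV)) * 100
Denominator = 0.0191 * 47449 = 906.2759 kW
eta_BTE = (417 / 906.2759) * 100 = 46.01%


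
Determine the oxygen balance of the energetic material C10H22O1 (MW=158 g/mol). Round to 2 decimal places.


OB = -1600 * (2C + H/2 - O) / MW
Inner = 2*10 + 22/2 - 1 = 30.00
OB = -1600 * 30.00 / 158 = -303.80%


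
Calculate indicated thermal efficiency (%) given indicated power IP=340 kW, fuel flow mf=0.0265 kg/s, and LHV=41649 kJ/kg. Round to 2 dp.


eta_ith = (IP / (mf * LHV)) * 100
Denominator = 0.0265 * 41649 = 1103.6985 kW
eta_ith = (340 / 1103.6985) * 100 = 30.81%


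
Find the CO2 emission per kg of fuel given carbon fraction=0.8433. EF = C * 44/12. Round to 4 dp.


EF = C_frac * (M_CO2 / M_C)
EF = 0.8433 * (44/12)
EF = 0.8433 * 3.666667 = 3.0921 kg_CO2/kg_fuel


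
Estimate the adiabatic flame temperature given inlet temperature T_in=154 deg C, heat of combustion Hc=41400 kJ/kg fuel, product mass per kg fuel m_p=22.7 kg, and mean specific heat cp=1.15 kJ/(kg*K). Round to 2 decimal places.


T_ad = T_in + Hc / (m_p * cp)
Denominator = 22.7 * 1.15 = 26.1050
Temperature rise = 41400 / 26.1050 = 1585.90 K
T_ad = 154 + 1585.90 = 1739.90 deg C


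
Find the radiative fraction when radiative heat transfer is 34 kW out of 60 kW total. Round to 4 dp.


f_rad = Q_rad / Q_total
f_rad = 34 / 60 = 0.5667


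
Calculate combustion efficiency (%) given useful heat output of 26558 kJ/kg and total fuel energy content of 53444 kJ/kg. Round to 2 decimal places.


Efficiency = (Q_useful / Q_fuel) * 100
Efficiency = (26558 / 53444) * 100
Efficiency = 0.4969 * 100 = 49.69%


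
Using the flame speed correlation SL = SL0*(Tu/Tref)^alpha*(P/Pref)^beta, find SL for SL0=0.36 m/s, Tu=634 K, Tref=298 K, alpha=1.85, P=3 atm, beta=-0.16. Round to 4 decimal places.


SL = SL0 * (Tu/Tref)^alpha * (P/Pref)^beta
T ratio = 634/298 = 2.12751678
(T ratio)^alpha = 2.12751678^1.85 = 4.041709
(P/Pref)^beta = 3^(-0.16) = 0.838804
SL = 0.36 * 4.041709 * 0.838804 = 1.2205 m/s


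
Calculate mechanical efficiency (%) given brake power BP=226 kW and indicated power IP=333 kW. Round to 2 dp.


eta_mech = (BP / IP) * 100
Ratio = 226 / 333 = 0.6787
eta_mech = 0.6787 * 100 = 67.87%


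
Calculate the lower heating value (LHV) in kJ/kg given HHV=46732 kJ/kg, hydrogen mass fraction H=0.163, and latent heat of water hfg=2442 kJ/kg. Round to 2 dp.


LHV = HHV - hfg * 9 * H
Water correction = 2442 * 9 * 0.163 = 3582.414 kJ/kg
LHV = 46732 - 3582.414 = 43149.59 kJ/kg


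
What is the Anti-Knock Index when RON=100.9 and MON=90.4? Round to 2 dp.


AKI = (RON + MON) / 2
AKI = (100.9 + 90.4) / 2
AKI = 191.3 / 2 = 95.65


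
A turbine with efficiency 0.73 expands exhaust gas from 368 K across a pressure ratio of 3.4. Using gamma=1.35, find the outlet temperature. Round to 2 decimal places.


T_out = T_in * (1 - eta * (1 - PR^(-(gamma-1)/gamma)))
Exponent = -(1.35-1)/1.35 = -0.25925926
PR^exp = 3.4^(-0.25925926) = 0.72813041
Factor = 1 - 0.73*(1 - 0.72813041) = 0.80153520
T_out = 368 * 0.80153520 = 294.96 K


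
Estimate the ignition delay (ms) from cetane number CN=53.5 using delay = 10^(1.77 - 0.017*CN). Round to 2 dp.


delay = 10^(1.77 - 0.017*CN)
Exponent = 1.77 - 0.017*53.5 = 0.8605
delay = 10^0.8605 = 7.25 ms


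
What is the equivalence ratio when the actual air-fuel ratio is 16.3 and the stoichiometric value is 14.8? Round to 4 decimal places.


phi = AFR_stoich / AFR_actual
phi = 14.8 / 16.3 = 0.9080


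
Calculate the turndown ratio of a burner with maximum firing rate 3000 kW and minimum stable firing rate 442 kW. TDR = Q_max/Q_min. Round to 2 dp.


TDR = Q_max / Q_min
TDR = 3000 / 442 = 6.79


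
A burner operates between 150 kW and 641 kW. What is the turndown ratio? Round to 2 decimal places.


TDR = Q_max / Q_min
TDR = 641 / 150 = 4.27


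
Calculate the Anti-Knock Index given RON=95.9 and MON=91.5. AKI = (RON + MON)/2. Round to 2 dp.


AKI = (RON + MON) / 2
AKI = (95.9 + 91.5) / 2
AKI = 187.4 / 2 = 93.70


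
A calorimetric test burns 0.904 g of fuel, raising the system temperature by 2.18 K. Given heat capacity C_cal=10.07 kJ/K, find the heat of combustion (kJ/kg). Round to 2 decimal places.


Hc = C_cal * delta_T / m_fuel
Q_released = 10.07 * 2.18 = 21.9526 kJ
m_fuel = 0.904 g = 0.904/1000 kg = 0.000904 kg
Hc = 21.9526 / 0.000904 = 24283.85 kJ/kg


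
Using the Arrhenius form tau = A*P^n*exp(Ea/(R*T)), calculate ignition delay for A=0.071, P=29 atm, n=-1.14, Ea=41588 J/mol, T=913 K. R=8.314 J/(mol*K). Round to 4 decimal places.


tau = A * P^n * exp(Ea/(R*T))
P^n = 29^(-1.14) = 0.02152119
Ea/(R*T) = 41588/(8.314*913) = 5.478823
exp(Ea/(R*T)) = 239.564475
tau = 0.071 * 0.02152119 * 239.564475 = 0.3661 ms
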